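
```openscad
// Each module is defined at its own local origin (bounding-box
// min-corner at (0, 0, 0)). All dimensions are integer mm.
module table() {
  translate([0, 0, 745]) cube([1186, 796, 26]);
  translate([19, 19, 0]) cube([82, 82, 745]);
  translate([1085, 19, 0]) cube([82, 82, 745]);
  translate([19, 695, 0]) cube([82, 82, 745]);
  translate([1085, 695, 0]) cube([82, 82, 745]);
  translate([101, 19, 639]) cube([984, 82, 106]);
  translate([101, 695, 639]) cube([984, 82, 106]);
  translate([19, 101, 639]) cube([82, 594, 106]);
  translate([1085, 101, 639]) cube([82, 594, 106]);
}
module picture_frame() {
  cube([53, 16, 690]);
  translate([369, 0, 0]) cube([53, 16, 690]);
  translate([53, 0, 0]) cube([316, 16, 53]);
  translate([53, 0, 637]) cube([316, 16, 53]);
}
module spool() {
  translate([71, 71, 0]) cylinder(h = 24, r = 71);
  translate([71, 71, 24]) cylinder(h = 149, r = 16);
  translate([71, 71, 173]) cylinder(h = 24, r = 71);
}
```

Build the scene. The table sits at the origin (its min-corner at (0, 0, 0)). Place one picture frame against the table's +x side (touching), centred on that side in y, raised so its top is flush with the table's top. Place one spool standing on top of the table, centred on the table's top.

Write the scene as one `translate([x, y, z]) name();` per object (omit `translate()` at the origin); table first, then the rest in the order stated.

table();
translate([1186, 390, 81]) picture_frame();
translate([522, 327, 771]) spool();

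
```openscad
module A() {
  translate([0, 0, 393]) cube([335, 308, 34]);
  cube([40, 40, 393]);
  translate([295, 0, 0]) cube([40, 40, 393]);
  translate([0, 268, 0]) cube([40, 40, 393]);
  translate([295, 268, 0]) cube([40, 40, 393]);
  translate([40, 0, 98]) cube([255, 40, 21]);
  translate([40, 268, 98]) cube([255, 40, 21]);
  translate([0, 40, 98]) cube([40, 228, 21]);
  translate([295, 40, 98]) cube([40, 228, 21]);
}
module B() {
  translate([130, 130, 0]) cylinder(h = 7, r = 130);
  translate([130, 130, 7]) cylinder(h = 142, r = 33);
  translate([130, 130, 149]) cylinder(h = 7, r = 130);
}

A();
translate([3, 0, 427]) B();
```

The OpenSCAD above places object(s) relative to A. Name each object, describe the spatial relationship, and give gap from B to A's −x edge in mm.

The spool's min-x is at 3; the stool's min-x is 0; gap = 3 mm.

A is a stool. B is a spool. The spool is on top of the stool. The gap from the spool to the stool's −x edge is 3 mm.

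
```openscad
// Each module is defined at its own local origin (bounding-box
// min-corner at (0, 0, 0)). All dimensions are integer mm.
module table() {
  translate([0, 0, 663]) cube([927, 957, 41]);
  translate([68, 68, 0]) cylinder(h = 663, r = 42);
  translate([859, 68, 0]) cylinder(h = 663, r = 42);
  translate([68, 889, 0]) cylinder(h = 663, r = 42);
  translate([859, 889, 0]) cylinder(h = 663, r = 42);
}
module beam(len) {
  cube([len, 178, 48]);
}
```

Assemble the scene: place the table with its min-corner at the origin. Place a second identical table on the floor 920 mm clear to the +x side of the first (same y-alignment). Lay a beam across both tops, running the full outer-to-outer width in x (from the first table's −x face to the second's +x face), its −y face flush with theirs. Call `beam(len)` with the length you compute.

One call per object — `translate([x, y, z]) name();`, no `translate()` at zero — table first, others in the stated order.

table();
translate([1847, 0, 0]) table();
translate([0, 0, 704]) beam(2774);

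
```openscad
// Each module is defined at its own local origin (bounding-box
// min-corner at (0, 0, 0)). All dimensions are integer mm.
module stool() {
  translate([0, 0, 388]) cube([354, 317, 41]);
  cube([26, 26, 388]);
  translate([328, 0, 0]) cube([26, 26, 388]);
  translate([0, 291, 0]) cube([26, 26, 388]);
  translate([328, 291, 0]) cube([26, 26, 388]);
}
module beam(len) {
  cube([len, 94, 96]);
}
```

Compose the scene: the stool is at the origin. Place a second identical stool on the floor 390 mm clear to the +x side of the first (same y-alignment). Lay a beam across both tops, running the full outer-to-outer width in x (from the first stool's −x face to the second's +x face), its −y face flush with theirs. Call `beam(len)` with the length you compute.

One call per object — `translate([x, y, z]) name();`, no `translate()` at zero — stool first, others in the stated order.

stool();
translate([744, 0, 0]) stool();
translate([0, 0, 429]) beam(1098);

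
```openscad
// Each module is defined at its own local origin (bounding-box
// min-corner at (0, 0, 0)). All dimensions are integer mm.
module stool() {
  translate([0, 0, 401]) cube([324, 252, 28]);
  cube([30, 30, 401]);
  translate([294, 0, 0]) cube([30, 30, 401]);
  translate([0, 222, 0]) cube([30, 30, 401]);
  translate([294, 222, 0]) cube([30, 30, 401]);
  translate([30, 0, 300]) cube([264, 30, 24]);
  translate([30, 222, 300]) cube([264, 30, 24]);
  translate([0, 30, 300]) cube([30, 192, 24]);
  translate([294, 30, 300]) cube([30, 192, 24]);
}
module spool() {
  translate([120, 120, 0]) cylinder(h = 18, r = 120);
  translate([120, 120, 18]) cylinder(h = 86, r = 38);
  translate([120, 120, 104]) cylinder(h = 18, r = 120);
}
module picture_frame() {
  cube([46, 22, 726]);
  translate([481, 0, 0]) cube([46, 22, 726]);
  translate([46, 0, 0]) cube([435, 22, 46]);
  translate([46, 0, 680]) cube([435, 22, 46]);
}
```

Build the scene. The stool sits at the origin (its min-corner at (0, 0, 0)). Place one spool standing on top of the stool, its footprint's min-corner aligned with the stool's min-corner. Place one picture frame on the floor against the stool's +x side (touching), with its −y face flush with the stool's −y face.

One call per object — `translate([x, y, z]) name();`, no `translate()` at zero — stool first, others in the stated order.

stool();
translate([0, 0, 429]) spool();
translate([324, 0, 0]) picture_frame();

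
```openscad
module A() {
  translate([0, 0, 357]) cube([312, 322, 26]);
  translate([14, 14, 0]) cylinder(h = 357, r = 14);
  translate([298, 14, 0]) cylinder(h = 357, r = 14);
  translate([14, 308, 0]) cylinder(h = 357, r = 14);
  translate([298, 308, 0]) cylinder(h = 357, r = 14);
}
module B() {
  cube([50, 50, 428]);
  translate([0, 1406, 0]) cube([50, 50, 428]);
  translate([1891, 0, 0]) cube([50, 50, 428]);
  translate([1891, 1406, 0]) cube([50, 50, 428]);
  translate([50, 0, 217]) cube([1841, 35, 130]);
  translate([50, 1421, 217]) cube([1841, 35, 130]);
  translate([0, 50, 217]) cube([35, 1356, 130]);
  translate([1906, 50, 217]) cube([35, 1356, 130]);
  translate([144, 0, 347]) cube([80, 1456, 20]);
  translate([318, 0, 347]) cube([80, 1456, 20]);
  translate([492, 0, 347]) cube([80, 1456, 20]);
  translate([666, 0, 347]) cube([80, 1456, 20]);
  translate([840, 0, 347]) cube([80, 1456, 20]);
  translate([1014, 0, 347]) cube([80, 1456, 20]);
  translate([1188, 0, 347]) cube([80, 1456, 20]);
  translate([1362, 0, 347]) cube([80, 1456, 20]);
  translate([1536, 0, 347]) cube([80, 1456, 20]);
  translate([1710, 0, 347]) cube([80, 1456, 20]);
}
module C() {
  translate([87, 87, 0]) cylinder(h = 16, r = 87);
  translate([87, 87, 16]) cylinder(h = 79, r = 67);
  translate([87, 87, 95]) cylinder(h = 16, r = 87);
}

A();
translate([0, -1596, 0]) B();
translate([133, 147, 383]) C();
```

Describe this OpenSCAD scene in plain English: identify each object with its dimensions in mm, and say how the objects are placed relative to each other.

A is a four-legged stool. The seat is 312×322 mm, 26 mm thick, top at z = 383 mm. It stands on four round legs, each 28 mm in diameter, from z = 0 to the seat underside, each leg's axis is inset half a diameter from the nearest pair of seat edges (so the leg's bounding box is flush with the corner).

B is a bed frame 1941 mm long (x) by 1456 mm wide (y). Four 50×50 mm corner posts, 428 mm tall, at the corners of the footprint. Four rails of 35 mm thickness and 130 mm height run between adjacent posts with their undersides at z = 217 mm, their outer faces flush with the outside of the frame (the two x-running rails run between the posts' inner faces; the two y-running rails run between the posts' inner faces). 10 slats, each 80 mm wide (x) and 20 mm thick, lie across the top of the two x-running rails, running the full 1456 mm width of the frame in y; the slats are evenly spaced along x between the inner faces of the end posts with equal gaps (rounded down to the nearest mm) at the −x end and between each pair — any rounding remainder accumulates at the +x end.

C is a spool: two coaxial disc flanges of radius 87 mm and thickness 16 mm, joined by a core cylinder of radius 67 mm and height 79 mm. The lower flange rests on z = 0 and the three cylinders share a vertical axis.

The bed frame is on the floor beside the stool on its −y side. The spool is on top of the stool.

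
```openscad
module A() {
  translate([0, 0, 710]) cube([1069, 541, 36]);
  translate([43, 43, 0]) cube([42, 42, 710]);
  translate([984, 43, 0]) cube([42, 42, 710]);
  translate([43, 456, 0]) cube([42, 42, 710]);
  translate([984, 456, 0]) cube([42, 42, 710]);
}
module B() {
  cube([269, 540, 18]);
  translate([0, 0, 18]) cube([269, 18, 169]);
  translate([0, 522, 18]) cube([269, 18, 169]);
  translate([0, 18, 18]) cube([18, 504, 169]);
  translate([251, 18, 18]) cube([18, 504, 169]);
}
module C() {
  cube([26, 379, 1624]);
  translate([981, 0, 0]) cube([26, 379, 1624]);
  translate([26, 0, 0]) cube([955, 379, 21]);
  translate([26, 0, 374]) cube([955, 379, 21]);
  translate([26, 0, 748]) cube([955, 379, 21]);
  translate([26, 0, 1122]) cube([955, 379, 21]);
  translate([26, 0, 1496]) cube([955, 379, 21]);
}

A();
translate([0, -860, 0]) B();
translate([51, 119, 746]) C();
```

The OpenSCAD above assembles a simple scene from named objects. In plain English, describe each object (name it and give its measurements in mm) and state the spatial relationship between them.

A is a rectangular dining table. The top is 1069×541×36 mm with its upper surface at z = 746 mm. It stands on four 42×42 mm square legs, each inset 43 mm from the nearest pair of top edges, running from the floor to the underside of the top.

B is an open storage box with external size 269×540×187 mm and wall thickness 18 mm (the base is also 18 mm thick). The base covers the whole footprint; the four walls stand on the base, with the y-facing walls full-width and the x-facing walls fitting between their inner faces.

C is an open bookshelf. Two side panels, each 26 mm thick, 379 mm deep and 1624 mm tall, stand 1007 mm apart (outside-to-outside). Between them sit 5 shelves, each 21 mm thick and 379 mm deep, spanning the full gap between the sides. The bottom shelf rests on the floor (its underside at z = 0) and the clear gap between one shelf's top and the next shelf's underside is 353 mm.

The open box is on the floor beside the table on its −y side. The bookshelf is on top of the table.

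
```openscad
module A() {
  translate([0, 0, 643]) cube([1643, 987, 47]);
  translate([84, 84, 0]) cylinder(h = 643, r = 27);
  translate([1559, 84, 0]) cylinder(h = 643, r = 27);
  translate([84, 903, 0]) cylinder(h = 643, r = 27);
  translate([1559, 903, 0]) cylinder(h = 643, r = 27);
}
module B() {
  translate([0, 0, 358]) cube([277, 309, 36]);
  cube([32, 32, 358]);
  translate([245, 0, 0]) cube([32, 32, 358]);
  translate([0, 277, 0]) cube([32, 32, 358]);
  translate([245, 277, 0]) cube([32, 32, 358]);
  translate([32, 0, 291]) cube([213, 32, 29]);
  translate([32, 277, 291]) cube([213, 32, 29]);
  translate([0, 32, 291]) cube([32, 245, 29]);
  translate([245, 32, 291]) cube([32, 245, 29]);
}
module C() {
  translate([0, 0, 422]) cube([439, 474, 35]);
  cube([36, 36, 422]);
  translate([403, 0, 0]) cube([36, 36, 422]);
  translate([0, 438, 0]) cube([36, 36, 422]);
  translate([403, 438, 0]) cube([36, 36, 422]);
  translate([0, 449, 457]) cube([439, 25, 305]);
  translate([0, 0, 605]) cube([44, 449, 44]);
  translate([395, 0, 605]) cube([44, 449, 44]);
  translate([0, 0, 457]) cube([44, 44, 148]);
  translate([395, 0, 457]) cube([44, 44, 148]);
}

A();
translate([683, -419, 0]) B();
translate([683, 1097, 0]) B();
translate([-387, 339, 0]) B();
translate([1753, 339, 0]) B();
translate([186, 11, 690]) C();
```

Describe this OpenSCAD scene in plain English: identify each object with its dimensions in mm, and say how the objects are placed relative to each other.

A is a rectangular dining table. The top is 1643×987×47 mm with its upper surface at z = 690 mm. It stands on four round legs of 54 mm diameter, each leg's bounding box inset 57 mm from the nearest pair of top edges, running from the floor to the underside of the top.

B is a four-legged stool. The seat is a 277×309×36 mm slab whose top surface is at z = 394 mm; four square legs, each 32×32 mm in cross-section, run from the floor (z = 0) to the underside of the seat, each flush with a corner of the seat. Four stretchers, 32 mm wide and 29 mm tall, connect adjacent legs with their undersides at z = 291 mm, each running between the inner faces of the legs it joins and aligned with the legs' outer faces on the other axis.

C is a chair: 439×474 mm seat, 35 mm thick, top at z = 457 mm, on four 36 mm square corner legs flush with the seat edges. A 25 mm thick backrest slab spans the full seat width, extending 305 mm above the seat top, its back face flush with the seat's +y edge. Two armrests of 44×44 mm section run along each side from the seat's front edge to the front of the backrest, top faces 192 mm above the seat top and outer faces flush with the seat's x-edges; a 44×44 mm post under the front of each armrest stands on the seat at the front corner.

Four stools sit around the table at the −y, +y, −x, +x sides. The chair is on top of the table.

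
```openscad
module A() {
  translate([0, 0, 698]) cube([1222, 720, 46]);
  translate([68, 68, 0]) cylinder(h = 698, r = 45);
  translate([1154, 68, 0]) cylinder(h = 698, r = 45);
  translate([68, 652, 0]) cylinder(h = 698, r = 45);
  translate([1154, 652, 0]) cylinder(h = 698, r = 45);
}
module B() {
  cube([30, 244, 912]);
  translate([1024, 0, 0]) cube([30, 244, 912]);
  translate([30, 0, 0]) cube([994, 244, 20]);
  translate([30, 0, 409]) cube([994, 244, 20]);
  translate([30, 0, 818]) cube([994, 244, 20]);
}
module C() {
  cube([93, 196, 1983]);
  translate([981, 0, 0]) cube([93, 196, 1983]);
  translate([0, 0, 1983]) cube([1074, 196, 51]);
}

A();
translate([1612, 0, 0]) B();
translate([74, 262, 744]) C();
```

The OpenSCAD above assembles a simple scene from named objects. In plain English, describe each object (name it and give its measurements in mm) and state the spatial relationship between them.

A is a table: top 1222 mm (x) × 720 mm (y), 46 mm thick, upper face at z = 744 mm, on four round legs of 90 mm diameter, each leg's bounding box inset 23 mm from the nearest pair of top edges, running from z = 0 to the bottom of the top.

B is a bookshelf 1054 mm wide overall, 244 mm deep and 912 mm tall. The two sides are 30 mm thick vertical panels. 3 horizontal shelves of 20 mm thickness span between the inner faces of the sides; the lowest shelf sits on the floor and shelves are stacked with a clear vertical gap of 389 mm between each pair.

C is a door frame. The clear opening is 888 mm wide and 1983 mm high. Two 93 mm wide jambs, 196 mm deep, stand either side of the opening from the floor to the top of the opening. A 51 mm thick head sits across the top of both jambs, spanning the full outside width of the frame.

The bookshelf is on the floor beside the table on its +x side. The door frame is on top of the table, centred.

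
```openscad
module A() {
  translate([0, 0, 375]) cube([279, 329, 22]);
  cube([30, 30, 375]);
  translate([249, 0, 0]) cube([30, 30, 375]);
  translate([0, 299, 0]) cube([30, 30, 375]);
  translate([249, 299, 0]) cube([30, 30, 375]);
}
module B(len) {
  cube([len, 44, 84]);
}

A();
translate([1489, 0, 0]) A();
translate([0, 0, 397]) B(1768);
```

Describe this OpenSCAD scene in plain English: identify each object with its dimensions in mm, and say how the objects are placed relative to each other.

A is a four-legged stool. The seat is 279×329 mm, 22 mm thick, top at z = 397 mm. It stands on four square legs, each 30×30 mm in cross-section, from z = 0 to the seat underside, each flush with a corner of the seat.

B is a rectangular beam 1768 mm long (x), 44 mm deep (y), 84 mm thick (z).

The beam spans the tops of two stools placed 1210 mm apart, resting at z = 397 mm.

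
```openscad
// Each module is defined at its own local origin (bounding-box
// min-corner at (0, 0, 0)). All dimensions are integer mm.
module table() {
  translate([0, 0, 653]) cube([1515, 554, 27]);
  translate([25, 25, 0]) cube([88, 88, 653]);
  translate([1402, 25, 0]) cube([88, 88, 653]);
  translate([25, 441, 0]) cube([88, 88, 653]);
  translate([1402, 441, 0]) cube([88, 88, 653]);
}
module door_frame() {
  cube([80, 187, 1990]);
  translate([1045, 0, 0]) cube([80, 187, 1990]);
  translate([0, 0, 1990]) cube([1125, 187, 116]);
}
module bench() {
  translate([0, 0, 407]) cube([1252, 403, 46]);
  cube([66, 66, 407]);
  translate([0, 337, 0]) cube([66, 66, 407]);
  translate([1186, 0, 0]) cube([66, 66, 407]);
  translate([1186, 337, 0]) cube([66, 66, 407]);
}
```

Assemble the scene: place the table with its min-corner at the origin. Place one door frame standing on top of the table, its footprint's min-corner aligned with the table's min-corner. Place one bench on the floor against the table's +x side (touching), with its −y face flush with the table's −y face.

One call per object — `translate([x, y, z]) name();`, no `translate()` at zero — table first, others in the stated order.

table();
translate([0, 0, 680]) door_frame();
translate([1515, 0, 0]) bench();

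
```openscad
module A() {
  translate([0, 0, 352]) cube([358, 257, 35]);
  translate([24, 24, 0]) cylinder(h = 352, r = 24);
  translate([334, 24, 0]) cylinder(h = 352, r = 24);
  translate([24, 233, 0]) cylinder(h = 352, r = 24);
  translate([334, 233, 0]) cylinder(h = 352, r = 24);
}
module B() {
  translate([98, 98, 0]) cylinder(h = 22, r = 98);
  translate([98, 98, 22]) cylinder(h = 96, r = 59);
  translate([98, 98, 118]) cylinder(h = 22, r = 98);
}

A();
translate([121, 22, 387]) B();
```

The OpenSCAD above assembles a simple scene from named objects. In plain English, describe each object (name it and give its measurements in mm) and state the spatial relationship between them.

A is a four-legged stool. The seat is 358×257 mm, 35 mm thick, top at z = 387 mm. It stands on four round legs, each 48 mm in diameter, from z = 0 to the seat underside, each leg's axis is inset half a diameter from the nearest pair of seat edges (so the leg's bounding box is flush with the corner).

B is a spool: two coaxial disc flanges of radius 98 mm and thickness 22 mm, joined by a core cylinder of radius 59 mm and height 96 mm. The lower flange rests on z = 0 and the three cylinders share a vertical axis.

The spool is on top of the stool.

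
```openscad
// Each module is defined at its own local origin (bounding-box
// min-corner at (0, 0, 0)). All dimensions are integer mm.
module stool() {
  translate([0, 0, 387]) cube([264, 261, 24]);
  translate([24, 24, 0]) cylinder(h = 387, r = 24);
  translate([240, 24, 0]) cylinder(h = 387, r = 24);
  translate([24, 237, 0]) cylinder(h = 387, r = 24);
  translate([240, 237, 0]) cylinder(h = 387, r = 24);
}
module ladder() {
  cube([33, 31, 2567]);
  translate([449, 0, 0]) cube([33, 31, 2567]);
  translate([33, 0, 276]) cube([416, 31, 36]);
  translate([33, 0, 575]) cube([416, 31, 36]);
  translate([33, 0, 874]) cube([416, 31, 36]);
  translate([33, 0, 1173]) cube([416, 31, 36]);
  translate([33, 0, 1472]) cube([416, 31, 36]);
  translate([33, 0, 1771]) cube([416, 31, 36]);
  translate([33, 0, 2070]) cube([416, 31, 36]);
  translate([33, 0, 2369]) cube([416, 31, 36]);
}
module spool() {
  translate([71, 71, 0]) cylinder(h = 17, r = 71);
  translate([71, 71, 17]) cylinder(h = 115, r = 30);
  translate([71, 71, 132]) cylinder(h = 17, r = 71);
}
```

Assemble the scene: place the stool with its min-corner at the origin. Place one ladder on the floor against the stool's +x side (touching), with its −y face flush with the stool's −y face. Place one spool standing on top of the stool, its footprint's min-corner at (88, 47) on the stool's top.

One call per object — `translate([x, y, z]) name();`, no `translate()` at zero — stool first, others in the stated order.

stool();
translate([264, 0, 0]) ladder();
translate([88, 47, 411]) spool();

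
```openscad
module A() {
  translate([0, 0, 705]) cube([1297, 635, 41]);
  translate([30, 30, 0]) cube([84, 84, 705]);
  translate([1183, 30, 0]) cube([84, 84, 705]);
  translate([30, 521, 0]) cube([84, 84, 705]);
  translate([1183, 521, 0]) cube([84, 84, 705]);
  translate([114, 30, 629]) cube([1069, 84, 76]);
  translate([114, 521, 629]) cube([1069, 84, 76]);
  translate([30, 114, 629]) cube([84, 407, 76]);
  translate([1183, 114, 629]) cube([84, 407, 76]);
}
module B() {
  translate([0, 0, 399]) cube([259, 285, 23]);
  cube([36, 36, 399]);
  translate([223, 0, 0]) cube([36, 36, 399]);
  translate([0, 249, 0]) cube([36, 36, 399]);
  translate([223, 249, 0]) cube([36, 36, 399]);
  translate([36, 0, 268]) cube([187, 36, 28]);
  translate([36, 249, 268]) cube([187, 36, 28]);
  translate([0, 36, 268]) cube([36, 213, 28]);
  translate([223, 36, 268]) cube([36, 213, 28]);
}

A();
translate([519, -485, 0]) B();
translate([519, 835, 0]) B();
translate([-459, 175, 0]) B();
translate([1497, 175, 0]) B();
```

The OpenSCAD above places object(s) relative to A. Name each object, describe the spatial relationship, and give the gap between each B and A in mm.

Each stool's nearest face is 200 mm from the table's bounding box.

A is a table. B is a stool. Four stools sit around the table at the −y, +y, −x, +x sides. The gap between each stool and the table is 200 mm.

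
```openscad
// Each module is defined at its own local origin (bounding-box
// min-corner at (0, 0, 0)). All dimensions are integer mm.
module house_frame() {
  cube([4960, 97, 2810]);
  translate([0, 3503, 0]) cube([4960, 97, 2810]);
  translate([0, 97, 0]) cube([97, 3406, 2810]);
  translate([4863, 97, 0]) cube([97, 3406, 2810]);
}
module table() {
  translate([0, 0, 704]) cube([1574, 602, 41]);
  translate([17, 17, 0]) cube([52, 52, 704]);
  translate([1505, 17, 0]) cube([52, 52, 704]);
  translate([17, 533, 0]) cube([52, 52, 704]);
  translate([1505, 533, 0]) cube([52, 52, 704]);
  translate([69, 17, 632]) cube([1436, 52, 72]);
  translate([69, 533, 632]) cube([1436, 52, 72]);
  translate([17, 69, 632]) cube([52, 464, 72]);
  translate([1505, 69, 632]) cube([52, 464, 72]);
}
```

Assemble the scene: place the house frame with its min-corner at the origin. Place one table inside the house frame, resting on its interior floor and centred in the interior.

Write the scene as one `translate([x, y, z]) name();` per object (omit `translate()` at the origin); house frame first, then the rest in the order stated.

house_frame();
translate([1693, 1499, 0]) table();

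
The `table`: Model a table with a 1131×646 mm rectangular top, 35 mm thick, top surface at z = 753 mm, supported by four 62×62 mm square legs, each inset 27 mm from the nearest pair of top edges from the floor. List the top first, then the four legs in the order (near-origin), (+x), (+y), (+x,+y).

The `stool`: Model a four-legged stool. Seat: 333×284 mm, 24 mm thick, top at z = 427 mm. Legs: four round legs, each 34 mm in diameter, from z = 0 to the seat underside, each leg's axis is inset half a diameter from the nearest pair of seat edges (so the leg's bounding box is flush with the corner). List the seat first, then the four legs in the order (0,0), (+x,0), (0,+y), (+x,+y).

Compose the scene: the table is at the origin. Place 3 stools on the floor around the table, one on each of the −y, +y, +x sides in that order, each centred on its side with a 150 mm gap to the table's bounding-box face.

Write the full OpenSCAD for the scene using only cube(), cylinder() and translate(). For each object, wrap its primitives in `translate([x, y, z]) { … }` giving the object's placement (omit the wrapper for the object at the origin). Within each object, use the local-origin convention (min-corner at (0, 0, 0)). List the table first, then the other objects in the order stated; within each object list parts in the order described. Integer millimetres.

translate([0, 0, 718]) cube([1131, 646, 35]);
translate([27, 27, 0]) cube([62, 62, 718]);
translate([1042, 27, 0]) cube([62, 62, 718]);
translate([27, 557, 0]) cube([62, 62, 718]);
translate([1042, 557, 0]) cube([62, 62, 718]);
translate([399, -434, 0]) {
  translate([0, 0, 403]) cube([333, 284, 24]);
  translate([17, 17, 0]) cylinder(h = 403, r = 17);
  translate([316, 17, 0]) cylinder(h = 403, r = 17);
  translate([17, 267, 0]) cylinder(h = 403, r = 17);
  translate([316, 267, 0]) cylinder(h = 403, r = 17);
}
translate([399, 796, 0]) {
  translate([0, 0, 403]) cube([333, 284, 24]);
  translate([17, 17, 0]) cylinder(h = 403, r = 17);
  translate([316, 17, 0]) cylinder(h = 403, r = 17);
  translate([17, 267, 0]) cylinder(h = 403, r = 17);
  translate([316, 267, 0]) cylinder(h = 403, r = 17);
}
translate([1281, 181, 0]) {
  translate([0, 0, 403]) cube([333, 284, 24]);
  translate([17, 17, 0]) cylinder(h = 403, r = 17);
  translate([316, 17, 0]) cylinder(h = 403, r = 17);
  translate([17, 267, 0]) cylinder(h = 403, r = 17);
  translate([316, 267, 0]) cylinder(h = 403, r = 17);
}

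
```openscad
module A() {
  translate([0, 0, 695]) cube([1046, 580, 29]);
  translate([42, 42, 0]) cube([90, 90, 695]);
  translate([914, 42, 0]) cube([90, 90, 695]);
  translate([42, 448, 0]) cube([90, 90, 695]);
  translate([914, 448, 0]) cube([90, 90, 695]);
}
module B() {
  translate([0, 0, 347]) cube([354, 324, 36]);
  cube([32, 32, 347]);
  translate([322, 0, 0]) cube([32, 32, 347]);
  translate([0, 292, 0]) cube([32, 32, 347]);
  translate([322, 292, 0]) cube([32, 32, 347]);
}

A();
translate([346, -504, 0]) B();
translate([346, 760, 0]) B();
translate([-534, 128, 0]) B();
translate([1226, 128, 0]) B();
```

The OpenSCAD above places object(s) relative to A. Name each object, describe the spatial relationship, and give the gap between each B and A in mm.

Each stool's nearest face is 180 mm from the table's bounding box.

A is a table. B is a stool. Four stools sit around the table at the −y, +y, −x, +x sides. The gap between each stool and the table is 180 mm.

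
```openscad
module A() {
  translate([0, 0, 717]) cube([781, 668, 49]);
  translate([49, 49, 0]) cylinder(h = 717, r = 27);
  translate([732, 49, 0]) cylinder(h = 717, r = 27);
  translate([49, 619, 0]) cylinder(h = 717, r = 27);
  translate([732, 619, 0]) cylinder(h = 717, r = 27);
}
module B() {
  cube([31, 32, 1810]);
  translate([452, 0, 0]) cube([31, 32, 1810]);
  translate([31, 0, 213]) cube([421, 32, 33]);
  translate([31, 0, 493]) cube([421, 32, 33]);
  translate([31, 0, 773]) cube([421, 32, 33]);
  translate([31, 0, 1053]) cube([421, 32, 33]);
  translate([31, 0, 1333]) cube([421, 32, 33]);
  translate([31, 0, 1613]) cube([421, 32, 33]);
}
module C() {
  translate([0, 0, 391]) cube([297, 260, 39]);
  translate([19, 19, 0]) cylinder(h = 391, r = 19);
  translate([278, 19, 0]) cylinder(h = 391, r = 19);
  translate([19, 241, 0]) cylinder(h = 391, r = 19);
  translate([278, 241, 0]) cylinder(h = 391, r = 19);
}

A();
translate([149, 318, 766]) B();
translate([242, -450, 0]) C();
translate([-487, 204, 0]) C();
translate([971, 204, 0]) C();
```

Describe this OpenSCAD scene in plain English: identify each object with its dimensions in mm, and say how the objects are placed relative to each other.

A is a rectangular dining table. The top is 781×668×49 mm with its upper surface at z = 766 mm. It stands on four round legs of 54 mm diameter, each leg's bounding box inset 22 mm from the nearest pair of top edges, running from the floor to the underside of the top.

B is a straight ladder. Two 31×32 mm vertical rails, 1810 mm tall, stand 483 mm apart (outside-to-outside) with their front faces coplanar on the −y side. 6 rungs, each 32 mm deep and 33 mm tall, span between the inner faces of the rails, front faces flush with the rails. The lowest rung's underside is at z = 213 mm and rungs are spaced 280 mm apart (underside to underside).

C is a simple wooden stool: a rectangular seat 297 mm (x) by 260 mm (y), 39 mm thick, top face at z = 430 mm, on four round legs, each 38 mm in diameter. The legs rest on z = 0, each leg's axis is inset half a diameter from the nearest pair of seat edges (so the leg's bounding box is flush with the corner).

The ladder is on top of the table, centred. Three stools sit around the table at the −y, −x, +x sides.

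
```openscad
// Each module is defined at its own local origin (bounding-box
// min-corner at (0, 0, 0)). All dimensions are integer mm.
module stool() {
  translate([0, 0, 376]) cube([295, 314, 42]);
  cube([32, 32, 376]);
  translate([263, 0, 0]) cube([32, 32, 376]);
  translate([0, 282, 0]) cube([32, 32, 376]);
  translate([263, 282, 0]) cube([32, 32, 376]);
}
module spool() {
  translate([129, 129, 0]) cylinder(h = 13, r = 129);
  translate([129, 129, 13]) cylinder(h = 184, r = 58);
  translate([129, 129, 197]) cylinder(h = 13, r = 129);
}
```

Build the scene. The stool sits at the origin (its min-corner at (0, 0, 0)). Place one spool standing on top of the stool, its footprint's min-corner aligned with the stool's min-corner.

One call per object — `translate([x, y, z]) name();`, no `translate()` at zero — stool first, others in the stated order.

stool();
translate([0, 0, 418]) spool();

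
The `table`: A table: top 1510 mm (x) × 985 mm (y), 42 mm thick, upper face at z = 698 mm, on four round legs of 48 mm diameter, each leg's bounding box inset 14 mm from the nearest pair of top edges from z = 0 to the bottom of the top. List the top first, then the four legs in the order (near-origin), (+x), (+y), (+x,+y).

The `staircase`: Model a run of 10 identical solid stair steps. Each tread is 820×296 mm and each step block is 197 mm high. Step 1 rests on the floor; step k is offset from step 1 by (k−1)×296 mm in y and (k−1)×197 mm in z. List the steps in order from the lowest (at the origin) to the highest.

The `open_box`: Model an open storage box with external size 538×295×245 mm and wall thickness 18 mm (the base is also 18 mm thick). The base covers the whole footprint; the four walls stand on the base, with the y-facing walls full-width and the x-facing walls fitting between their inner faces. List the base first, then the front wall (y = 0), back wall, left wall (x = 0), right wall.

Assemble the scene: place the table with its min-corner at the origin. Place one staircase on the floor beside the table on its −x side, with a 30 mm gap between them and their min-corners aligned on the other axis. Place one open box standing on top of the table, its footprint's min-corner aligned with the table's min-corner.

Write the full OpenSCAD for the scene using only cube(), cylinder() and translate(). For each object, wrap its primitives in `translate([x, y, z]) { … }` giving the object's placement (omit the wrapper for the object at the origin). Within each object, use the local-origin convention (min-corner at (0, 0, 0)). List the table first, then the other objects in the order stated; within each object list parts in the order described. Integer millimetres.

translate([0, 0, 656]) cube([1510, 985, 42]);
translate([38, 38, 0]) cylinder(h = 656, r = 24);
translate([1472, 38, 0]) cylinder(h = 656, r = 24);
translate([38, 947, 0]) cylinder(h = 656, r = 24);
translate([1472, 947, 0]) cylinder(h = 656, r = 24);
translate([-850, 0, 0]) {
  cube([820, 296, 197]);
  translate([0, 296, 197]) cube([820, 296, 197]);
  translate([0, 592, 394]) cube([820, 296, 197]);
  translate([0, 888, 591]) cube([820, 296, 197]);
  translate([0, 1184, 788]) cube([820, 296, 197]);
  translate([0, 1480, 985]) cube([820, 296, 197]);
  translate([0, 1776, 1182]) cube([820, 296, 197]);
  translate([0, 2072, 1379]) cube([820, 296, 197]);
  translate([0, 2368, 1576]) cube([820, 296, 197]);
  translate([0, 2664, 1773]) cube([820, 296, 197]);
}
translate([0, 0, 698]) {
  cube([538, 295, 18]);
  translate([0, 0, 18]) cube([538, 18, 227]);
  translate([0, 277, 18]) cube([538, 18, 227]);
  translate([0, 18, 18]) cube([18, 259, 227]);
  translate([520, 18, 18]) cube([18, 259, 227]);
}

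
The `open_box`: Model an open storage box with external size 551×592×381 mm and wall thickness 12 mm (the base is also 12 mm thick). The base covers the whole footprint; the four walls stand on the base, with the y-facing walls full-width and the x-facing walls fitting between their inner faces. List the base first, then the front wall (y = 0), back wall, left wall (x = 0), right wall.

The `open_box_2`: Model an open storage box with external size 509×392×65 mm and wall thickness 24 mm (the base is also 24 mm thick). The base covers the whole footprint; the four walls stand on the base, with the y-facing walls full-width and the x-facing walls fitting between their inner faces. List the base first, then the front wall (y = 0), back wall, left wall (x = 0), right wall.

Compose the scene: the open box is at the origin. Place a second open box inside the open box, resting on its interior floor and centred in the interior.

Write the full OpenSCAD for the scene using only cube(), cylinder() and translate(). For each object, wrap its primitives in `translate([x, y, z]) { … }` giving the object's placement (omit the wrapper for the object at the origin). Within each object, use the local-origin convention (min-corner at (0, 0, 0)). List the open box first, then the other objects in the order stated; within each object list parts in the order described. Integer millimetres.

cube([551, 592, 12]);
translate([0, 0, 12]) cube([551, 12, 369]);
translate([0, 580, 12]) cube([551, 12, 369]);
translate([0, 12, 12]) cube([12, 568, 369]);
translate([539, 12, 12]) cube([12, 568, 369]);
translate([21, 100, 12]) {
  cube([509, 392, 24]);
  translate([0, 0, 24]) cube([509, 24, 41]);
  translate([0, 368, 24]) cube([509, 24, 41]);
  translate([0, 24, 24]) cube([24, 344, 41]);
  translate([485, 24, 24]) cube([24, 344, 41]);
}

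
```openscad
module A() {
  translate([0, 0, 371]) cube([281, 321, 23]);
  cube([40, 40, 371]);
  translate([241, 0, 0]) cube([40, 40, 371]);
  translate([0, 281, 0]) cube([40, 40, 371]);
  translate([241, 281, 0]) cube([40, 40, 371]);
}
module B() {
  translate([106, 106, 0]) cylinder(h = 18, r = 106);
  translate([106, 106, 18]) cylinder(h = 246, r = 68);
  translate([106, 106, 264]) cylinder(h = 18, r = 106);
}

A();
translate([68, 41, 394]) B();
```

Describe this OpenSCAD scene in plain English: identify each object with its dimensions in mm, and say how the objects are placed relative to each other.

A is a simple wooden stool: a rectangular seat 281 mm (x) by 321 mm (y), 23 mm thick, top face at z = 394 mm, on four square legs, each 40×40 mm in cross-section. The legs rest on z = 0, each flush with a corner of the seat.

B is a spool: two coaxial disc flanges of radius 106 mm and thickness 18 mm, joined by a core cylinder of radius 68 mm and height 246 mm. The lower flange rests on z = 0 and the three cylinders share a vertical axis.

The spool is on top of the stool.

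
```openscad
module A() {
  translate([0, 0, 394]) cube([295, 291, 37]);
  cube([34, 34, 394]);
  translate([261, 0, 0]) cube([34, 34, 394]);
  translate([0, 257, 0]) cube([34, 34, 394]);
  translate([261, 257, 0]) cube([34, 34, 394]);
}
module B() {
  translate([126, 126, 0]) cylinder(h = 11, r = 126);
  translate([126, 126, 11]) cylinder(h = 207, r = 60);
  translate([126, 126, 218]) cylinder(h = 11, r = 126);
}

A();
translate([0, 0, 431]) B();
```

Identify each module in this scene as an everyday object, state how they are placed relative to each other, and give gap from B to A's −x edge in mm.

The spool's min-x is at 0; the stool's min-x is 0; gap = 0 mm.

A is a stool. B is a spool. The spool is on top of the stool. The gap from the spool to the stool's −x edge is 0 mm.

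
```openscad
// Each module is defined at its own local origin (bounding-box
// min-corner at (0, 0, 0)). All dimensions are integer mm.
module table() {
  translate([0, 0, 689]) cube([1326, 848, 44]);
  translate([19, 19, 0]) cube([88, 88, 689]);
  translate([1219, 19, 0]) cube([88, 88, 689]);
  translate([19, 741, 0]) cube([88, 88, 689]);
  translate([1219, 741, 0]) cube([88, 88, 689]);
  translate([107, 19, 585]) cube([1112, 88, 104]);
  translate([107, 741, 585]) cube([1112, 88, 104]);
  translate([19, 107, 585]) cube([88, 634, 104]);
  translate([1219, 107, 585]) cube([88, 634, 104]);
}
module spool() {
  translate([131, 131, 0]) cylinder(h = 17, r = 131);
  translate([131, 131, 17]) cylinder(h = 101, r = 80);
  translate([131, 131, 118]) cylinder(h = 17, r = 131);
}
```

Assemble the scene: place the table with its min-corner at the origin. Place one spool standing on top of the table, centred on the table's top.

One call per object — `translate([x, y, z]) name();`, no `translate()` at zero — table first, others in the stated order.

table();
translate([532, 293, 733]) spool();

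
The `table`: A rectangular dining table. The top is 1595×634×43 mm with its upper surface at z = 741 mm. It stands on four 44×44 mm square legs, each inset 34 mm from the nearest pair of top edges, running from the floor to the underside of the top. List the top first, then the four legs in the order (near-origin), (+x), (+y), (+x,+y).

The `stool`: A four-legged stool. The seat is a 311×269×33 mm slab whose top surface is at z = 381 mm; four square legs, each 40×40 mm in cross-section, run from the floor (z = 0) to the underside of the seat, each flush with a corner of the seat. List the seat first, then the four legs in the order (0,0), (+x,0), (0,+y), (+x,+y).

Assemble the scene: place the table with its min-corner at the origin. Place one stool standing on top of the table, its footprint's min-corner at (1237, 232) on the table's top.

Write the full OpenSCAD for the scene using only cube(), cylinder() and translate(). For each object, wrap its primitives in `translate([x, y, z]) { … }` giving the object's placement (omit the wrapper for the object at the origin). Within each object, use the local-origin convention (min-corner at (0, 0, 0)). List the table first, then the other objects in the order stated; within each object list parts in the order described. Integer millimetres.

translate([0, 0, 698]) cube([1595, 634, 43]);
translate([34, 34, 0]) cube([44, 44, 698]);
translate([1517, 34, 0]) cube([44, 44, 698]);
translate([34, 556, 0]) cube([44, 44, 698]);
translate([1517, 556, 0]) cube([44, 44, 698]);
translate([1237, 232, 741]) {
  translate([0, 0, 348]) cube([311, 269, 33]);
  cube([40, 40, 348]);
  translate([271, 0, 0]) cube([40, 40, 348]);
  translate([0, 229, 0]) cube([40, 40, 348]);
  translate([271, 229, 0]) cube([40, 40, 348]);
}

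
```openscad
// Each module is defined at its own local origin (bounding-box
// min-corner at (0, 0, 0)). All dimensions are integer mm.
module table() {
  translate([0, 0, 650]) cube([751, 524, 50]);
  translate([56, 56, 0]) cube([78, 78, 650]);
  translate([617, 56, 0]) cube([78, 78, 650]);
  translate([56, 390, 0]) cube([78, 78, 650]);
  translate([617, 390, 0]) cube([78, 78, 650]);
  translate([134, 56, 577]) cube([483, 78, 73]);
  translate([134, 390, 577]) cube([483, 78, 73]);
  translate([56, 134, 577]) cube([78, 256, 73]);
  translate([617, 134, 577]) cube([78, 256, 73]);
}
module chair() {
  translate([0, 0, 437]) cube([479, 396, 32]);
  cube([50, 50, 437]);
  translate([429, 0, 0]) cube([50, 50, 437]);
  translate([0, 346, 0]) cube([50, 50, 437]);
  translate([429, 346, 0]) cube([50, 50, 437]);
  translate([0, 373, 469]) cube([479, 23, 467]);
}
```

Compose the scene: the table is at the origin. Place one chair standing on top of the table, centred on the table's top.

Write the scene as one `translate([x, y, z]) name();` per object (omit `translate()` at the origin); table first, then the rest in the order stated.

table();
translate([136, 64, 700]) chair();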